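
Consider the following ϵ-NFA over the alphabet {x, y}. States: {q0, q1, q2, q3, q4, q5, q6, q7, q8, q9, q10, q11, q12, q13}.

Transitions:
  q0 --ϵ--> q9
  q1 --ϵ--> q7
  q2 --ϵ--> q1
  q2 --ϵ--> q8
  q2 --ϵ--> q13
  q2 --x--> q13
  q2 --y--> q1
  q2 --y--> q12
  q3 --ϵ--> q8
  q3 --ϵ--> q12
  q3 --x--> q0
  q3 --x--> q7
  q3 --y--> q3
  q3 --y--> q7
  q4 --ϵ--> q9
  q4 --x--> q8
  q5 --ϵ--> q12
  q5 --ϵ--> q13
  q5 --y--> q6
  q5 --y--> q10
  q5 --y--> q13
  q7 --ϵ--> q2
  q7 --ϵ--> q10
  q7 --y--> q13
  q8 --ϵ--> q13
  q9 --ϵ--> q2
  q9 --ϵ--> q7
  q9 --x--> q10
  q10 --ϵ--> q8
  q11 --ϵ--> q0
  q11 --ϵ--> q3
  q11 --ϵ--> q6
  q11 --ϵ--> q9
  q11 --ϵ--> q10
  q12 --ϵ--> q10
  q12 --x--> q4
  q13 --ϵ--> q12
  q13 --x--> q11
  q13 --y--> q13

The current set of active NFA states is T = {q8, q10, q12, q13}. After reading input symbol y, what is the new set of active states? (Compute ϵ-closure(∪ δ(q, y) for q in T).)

{q8, q10, q12, q13}

q13 on y → {q13}.
No y-transition from q8, q10, q12.
Union after reading y: {q13}.
Now take the ϵ-closure:
From q13 via ϵ: add q12.
From q12 via ϵ: add q10.
From q10 via ϵ: add q8.
No new states can be added; the closed set is {q8, q10, q12, q13}.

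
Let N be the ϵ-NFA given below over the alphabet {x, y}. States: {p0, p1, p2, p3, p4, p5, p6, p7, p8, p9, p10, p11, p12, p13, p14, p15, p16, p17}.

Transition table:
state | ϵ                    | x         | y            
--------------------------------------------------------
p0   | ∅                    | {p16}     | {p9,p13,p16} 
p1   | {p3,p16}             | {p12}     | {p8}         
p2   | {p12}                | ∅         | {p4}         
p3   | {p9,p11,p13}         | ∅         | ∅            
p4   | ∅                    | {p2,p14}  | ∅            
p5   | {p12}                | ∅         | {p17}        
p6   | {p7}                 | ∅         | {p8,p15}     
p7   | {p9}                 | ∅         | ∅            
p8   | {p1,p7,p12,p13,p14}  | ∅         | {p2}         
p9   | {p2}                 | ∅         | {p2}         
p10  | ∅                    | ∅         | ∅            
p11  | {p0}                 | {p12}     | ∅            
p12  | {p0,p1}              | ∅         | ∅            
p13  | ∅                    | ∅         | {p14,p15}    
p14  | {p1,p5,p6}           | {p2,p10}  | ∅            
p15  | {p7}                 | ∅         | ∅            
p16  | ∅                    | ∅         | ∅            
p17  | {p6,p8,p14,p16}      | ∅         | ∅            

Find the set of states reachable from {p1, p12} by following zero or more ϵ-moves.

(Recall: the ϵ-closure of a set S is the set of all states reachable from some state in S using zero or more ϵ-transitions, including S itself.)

Start with {p1, p12}.
From p1 via ϵ: add p3, p16.
From p12 via ϵ: add p0.
From p3 via ϵ: add p9, p11, p13.
From p9 via ϵ: add p2.
No new states can be added; the closed set is {p0, p1, p2, p3, p9, p11, p12, p13, p16}.

{p0, p1, p2, p3, p9, p11, p12, p13, p16}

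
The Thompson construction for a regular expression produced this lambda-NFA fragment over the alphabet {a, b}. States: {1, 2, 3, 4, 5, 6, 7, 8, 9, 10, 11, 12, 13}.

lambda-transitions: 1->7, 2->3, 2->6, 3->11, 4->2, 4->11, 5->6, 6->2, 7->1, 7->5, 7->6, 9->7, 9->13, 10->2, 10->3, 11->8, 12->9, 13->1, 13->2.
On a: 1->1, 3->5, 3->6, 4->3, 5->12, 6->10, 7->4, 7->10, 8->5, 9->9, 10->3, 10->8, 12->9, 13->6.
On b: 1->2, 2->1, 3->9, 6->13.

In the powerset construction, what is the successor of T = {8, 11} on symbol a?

{2, 3, 5, 6, 8, 11}

8 on a → {5}.
No a-transition from 11.
Union after reading a: {5}.
Now take the lambda-closure:
From 5 via lambda: add 6.
From 6 via lambda: add 2.
From 2 via lambda: add 3.
From 3 via lambda: add 11.
From 11 via lambda: add 8.
No new states can be added; the closed set is {2, 3, 5, 6, 8, 11}.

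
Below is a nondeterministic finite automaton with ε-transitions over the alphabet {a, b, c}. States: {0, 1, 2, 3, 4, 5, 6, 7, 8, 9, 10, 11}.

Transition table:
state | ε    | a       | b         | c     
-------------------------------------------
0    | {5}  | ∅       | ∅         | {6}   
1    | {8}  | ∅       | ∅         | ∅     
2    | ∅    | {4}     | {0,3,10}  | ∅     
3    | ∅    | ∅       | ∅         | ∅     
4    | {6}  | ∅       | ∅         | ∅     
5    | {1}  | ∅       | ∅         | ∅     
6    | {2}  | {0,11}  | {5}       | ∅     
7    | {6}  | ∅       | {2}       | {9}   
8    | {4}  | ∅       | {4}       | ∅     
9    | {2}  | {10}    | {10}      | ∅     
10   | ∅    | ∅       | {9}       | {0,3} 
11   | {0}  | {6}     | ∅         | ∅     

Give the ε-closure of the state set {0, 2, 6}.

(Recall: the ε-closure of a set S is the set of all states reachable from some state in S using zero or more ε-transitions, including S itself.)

{0, 1, 2, 4, 5, 6, 8}

Start with {0, 2, 6}.
From 0 via ε: add 5.
From 5 via ε: add 1.
From 1 via ε: add 8.
From 8 via ε: add 4.
No new states can be added; the closed set is {0, 1, 2, 4, 5, 6, 8}.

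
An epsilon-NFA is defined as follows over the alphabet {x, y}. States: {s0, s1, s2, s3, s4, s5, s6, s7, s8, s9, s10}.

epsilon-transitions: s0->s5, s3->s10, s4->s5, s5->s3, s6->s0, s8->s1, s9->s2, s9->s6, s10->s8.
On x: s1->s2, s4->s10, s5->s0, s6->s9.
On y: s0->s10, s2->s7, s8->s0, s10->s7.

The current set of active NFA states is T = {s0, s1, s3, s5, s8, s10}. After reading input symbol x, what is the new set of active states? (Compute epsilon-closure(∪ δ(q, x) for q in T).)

s1 on x → {s2}.
s5 on x → {s0}.
No x-transition from s0, s3, s8, s10.
Union after reading x: {s0, s2}.
Now take the epsilon-closure:
From s0 via epsilon: add s5.
From s5 via epsilon: add s3.
From s3 via epsilon: add s10.
From s10 via epsilon: add s8.
From s8 via epsilon: add s1.
No new states can be added; the closed set is {s0, s1, s2, s3, s5, s8, s10}.

{s0, s1, s2, s3, s5, s8, s10}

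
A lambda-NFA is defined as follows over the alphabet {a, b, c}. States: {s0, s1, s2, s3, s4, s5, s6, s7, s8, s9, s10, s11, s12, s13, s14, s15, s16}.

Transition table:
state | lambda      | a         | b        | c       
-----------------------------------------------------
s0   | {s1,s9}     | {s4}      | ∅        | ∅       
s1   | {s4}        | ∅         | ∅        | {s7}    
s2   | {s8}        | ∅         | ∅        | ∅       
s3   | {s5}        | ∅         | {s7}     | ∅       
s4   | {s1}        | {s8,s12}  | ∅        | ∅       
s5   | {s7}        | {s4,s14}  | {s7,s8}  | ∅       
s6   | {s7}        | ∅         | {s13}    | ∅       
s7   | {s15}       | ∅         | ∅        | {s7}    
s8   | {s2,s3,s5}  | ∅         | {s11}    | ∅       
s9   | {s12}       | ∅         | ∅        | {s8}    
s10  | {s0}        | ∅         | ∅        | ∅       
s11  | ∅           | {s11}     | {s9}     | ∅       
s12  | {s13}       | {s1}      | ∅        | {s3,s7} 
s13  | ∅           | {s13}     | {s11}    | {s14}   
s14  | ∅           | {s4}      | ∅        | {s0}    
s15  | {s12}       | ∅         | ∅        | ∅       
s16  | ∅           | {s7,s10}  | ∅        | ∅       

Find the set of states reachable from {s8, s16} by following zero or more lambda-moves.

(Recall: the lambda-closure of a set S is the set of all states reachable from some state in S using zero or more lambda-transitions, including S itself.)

Start with {s8, s16}.
From s8 via lambda: add s2, s3, s5.
From s5 via lambda: add s7.
From s7 via lambda: add s15.
From s15 via lambda: add s12.
From s12 via lambda: add s13.
No new states can be added; the closed set is {s2, s3, s5, s7, s8, s12, s13, s15, s16}.

{s2, s3, s5, s7, s8, s12, s13, s15, s16}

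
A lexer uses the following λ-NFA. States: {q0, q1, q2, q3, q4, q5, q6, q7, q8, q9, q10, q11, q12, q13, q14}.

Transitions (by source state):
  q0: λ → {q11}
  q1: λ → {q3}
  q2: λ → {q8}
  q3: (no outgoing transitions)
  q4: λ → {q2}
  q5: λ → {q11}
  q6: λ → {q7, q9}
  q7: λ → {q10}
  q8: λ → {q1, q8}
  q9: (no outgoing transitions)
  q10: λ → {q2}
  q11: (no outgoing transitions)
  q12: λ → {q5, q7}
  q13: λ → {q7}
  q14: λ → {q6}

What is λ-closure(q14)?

Start with {q14}.
From q14 via λ: add q6.
From q6 via λ: add q7, q9.
From q7 via λ: add q10.
From q10 via λ: add q2.
From q2 via λ: add q8.
From q8 via λ: add q1.
From q1 via λ: add q3.
No new states can be added; the closed set is {q1, q2, q3, q6, q7, q8, q9, q10, q14}.

{q1, q2, q3, q6, q7, q8, q9, q10, q14}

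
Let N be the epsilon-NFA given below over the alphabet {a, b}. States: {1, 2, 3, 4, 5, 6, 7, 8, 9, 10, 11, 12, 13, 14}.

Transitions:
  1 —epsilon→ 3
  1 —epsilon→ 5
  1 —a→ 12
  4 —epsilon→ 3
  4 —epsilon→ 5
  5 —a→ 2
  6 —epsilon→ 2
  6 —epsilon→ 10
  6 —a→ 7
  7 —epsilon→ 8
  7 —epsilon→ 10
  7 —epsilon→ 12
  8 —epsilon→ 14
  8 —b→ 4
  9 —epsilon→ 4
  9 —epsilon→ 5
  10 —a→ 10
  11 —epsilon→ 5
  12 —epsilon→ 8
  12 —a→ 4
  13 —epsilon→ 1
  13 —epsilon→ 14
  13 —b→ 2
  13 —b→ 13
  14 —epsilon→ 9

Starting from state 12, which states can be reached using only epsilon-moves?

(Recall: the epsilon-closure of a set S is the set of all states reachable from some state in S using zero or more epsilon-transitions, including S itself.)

Start with {12}.
From 12 via epsilon: add 8.
From 8 via epsilon: add 14.
From 14 via epsilon: add 9.
From 9 via epsilon: add 4, 5.
From 4 via epsilon: add 3.
No new states can be added; the closed set is {3, 4, 5, 8, 9, 12, 14}.

{3, 4, 5, 8, 9, 12, 14}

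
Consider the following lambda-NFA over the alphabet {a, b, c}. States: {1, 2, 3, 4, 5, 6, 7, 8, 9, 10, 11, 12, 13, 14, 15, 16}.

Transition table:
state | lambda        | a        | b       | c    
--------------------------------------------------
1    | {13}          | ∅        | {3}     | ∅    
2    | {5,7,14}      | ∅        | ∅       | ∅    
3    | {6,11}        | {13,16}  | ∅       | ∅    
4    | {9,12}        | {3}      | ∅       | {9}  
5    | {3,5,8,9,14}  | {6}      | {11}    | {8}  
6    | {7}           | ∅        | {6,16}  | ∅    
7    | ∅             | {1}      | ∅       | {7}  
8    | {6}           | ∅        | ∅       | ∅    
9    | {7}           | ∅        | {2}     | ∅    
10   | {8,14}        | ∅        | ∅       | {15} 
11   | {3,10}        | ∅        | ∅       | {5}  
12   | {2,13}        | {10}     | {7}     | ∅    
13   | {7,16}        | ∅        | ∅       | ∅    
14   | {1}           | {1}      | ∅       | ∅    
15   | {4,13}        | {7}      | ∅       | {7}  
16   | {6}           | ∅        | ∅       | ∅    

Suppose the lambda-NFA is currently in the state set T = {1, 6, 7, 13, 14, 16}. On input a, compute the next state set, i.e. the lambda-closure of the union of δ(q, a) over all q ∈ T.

{1, 6, 7, 13, 16}

7 on a → {1}.
14 on a → {1}.
No a-transition from 1, 6, 13, 16.
Union after reading a: {1}.
Now take the lambda-closure:
From 1 via lambda: add 13.
From 13 via lambda: add 7, 16.
From 16 via lambda: add 6.
No new states can be added; the closed set is {1, 6, 7, 13, 16}.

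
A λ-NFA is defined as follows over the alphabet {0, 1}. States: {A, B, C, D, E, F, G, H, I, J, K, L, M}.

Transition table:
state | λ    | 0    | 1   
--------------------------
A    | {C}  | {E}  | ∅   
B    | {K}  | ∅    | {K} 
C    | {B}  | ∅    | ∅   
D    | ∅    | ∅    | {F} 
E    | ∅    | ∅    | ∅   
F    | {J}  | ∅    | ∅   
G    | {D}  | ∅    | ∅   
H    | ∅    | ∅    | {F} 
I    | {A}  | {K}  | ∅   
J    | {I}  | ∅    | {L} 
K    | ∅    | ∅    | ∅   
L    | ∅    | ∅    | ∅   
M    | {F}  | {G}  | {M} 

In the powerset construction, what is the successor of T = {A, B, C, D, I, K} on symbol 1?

B on 1 → {K}.
D on 1 → {F}.
No 1-transition from A, C, I, K.
Union after reading 1: {F, K}.
Now take the λ-closure:
From F via λ: add J.
From J via λ: add I.
From I via λ: add A.
From A via λ: add C.
From C via λ: add B.
No new states can be added; the closed set is {A, B, C, F, I, J, K}.

{A, B, C, F, I, J, K}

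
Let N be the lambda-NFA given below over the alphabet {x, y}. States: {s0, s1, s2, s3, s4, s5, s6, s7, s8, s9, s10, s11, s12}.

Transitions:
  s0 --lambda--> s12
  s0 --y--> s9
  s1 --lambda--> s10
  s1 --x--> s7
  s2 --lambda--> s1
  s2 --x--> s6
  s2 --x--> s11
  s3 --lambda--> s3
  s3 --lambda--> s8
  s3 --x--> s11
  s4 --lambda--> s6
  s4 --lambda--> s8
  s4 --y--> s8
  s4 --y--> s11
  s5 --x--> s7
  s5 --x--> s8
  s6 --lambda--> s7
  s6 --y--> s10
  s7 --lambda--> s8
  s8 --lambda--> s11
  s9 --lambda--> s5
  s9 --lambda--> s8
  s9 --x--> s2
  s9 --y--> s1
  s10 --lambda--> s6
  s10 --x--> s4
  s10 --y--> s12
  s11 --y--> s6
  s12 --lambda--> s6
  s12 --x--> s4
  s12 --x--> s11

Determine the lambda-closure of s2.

{s1, s2, s6, s7, s8, s10, s11}

Start with {s2}.
From s2 via lambda: add s1.
From s1 via lambda: add s10.
From s10 via lambda: add s6.
From s6 via lambda: add s7.
From s7 via lambda: add s8.
From s8 via lambda: add s11.
No new states can be added; the closed set is {s1, s2, s6, s7, s8, s10, s11}.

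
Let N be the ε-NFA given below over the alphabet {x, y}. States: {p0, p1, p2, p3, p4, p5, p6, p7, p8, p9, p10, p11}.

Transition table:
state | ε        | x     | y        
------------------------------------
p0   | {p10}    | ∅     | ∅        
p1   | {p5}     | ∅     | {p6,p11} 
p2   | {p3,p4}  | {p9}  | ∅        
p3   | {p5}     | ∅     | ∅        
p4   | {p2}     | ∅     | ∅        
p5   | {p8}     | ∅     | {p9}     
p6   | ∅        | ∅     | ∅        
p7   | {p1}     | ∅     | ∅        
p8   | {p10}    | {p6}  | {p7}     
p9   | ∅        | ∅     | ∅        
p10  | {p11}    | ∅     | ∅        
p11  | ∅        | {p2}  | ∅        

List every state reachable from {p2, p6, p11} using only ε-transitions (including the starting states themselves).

Start with {p2, p6, p11}.
From p2 via ε: add p3, p4.
From p3 via ε: add p5.
From p5 via ε: add p8.
From p8 via ε: add p10.
No new states can be added; the closed set is {p2, p3, p4, p5, p6, p8, p10, p11}.

{p2, p3, p4, p5, p6, p8, p10, p11}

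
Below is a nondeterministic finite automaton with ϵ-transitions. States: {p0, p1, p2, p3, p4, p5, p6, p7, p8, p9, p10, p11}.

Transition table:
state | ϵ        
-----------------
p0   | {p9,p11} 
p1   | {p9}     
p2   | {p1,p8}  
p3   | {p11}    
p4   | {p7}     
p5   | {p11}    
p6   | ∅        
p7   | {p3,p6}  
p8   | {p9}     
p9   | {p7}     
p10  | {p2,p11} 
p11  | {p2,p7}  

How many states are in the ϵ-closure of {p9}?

8

Start with {p9}.
From p9 via ϵ: add p7.
From p7 via ϵ: add p3, p6.
From p3 via ϵ: add p11.
From p11 via ϵ: add p2.
From p2 via ϵ: add p1, p8.
ϵ-closure = {p1, p2, p3, p6, p7, p8, p9, p11}, which has 8 states.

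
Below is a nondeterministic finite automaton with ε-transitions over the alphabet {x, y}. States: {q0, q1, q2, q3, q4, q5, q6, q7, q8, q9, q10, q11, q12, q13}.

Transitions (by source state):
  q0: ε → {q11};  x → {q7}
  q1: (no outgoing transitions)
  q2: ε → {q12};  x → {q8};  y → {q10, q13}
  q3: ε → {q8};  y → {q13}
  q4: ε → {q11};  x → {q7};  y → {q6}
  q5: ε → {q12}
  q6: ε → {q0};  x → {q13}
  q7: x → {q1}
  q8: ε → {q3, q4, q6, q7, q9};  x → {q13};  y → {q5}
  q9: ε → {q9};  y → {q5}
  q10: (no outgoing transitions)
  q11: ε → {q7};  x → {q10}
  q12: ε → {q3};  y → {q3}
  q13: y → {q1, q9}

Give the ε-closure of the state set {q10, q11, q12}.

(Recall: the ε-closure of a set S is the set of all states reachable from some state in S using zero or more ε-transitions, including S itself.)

{q0, q3, q4, q6, q7, q8, q9, q10, q11, q12}

Start with {q10, q11, q12}.
From q11 via ε: add q7.
From q12 via ε: add q3.
From q3 via ε: add q8.
From q8 via ε: add q4, q6, q9.
From q6 via ε: add q0.
No new states can be added; the closed set is {q0, q3, q4, q6, q7, q8, q9, q10, q11, q12}.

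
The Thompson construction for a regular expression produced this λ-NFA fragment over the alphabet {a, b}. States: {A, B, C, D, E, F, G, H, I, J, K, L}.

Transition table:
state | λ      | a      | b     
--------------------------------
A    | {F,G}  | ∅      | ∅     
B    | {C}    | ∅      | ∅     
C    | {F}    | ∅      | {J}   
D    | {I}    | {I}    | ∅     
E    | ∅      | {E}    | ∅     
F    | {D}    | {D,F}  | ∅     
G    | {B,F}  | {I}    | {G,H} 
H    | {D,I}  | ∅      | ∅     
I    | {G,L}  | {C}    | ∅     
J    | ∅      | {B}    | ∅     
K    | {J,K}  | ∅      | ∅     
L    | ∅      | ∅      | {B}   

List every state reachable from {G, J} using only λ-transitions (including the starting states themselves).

{B, C, D, F, G, I, J, L}

Start with {G, J}.
From G via λ: add B, F.
From B via λ: add C.
From F via λ: add D.
From D via λ: add I.
From I via λ: add L.
No new states can be added; the closed set is {B, C, D, F, G, I, J, L}.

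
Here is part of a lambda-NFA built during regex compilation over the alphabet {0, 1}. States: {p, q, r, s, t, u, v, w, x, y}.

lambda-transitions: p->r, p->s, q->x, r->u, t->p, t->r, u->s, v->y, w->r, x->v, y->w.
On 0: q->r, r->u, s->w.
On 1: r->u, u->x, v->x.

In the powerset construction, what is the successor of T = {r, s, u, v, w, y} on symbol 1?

r on 1 → {u}.
u on 1 → {x}.
v on 1 → {x}.
No 1-transition from s, w, y.
Union after reading 1: {u, x}.
Now take the lambda-closure:
From u via lambda: add s.
From x via lambda: add v.
From v via lambda: add y.
From y via lambda: add w.
From w via lambda: add r.
No new states can be added; the closed set is {r, s, u, v, w, x, y}.

{r, s, u, v, w, x, y}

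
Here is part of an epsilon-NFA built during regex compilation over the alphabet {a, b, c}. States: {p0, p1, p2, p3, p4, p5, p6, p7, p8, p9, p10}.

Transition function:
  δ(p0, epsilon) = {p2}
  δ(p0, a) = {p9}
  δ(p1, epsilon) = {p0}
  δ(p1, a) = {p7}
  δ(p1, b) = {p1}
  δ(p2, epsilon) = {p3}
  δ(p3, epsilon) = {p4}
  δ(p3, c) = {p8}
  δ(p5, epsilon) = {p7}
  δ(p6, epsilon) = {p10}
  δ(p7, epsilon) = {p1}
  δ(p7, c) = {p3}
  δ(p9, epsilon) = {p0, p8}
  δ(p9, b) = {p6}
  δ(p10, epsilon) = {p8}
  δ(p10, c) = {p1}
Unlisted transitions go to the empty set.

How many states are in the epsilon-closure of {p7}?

6

Start with {p7}.
From p7 via epsilon: add p1.
From p1 via epsilon: add p0.
From p0 via epsilon: add p2.
From p2 via epsilon: add p3.
From p3 via epsilon: add p4.
epsilon-closure = {p0, p1, p2, p3, p4, p7}, which has 6 states.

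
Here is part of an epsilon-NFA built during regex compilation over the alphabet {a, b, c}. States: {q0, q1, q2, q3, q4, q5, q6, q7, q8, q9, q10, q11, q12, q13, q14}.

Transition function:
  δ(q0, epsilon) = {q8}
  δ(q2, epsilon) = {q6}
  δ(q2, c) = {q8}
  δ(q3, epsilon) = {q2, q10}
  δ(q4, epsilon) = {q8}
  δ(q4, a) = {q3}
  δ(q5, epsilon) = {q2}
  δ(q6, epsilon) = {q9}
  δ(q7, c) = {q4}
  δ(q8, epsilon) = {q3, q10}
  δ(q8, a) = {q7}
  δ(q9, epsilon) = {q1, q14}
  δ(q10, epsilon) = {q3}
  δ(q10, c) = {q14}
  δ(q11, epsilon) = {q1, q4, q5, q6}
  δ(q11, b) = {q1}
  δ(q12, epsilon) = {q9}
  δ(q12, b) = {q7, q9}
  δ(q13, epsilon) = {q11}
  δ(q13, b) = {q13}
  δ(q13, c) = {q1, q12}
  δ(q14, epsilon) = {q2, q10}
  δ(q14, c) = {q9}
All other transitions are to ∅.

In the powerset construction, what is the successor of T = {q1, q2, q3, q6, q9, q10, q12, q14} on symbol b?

q12 on b → {q7, q9}.
No b-transition from q1, q2, q3, q6, q9, q10, q14.
Union after reading b: {q7, q9}.
Now take the epsilon-closure:
From q9 via epsilon: add q1, q14.
From q14 via epsilon: add q2, q10.
From q2 via epsilon: add q6.
From q10 via epsilon: add q3.
No new states can be added; the closed set is {q1, q2, q3, q6, q7, q9, q10, q14}.

{q1, q2, q3, q6, q7, q9, q10, q14}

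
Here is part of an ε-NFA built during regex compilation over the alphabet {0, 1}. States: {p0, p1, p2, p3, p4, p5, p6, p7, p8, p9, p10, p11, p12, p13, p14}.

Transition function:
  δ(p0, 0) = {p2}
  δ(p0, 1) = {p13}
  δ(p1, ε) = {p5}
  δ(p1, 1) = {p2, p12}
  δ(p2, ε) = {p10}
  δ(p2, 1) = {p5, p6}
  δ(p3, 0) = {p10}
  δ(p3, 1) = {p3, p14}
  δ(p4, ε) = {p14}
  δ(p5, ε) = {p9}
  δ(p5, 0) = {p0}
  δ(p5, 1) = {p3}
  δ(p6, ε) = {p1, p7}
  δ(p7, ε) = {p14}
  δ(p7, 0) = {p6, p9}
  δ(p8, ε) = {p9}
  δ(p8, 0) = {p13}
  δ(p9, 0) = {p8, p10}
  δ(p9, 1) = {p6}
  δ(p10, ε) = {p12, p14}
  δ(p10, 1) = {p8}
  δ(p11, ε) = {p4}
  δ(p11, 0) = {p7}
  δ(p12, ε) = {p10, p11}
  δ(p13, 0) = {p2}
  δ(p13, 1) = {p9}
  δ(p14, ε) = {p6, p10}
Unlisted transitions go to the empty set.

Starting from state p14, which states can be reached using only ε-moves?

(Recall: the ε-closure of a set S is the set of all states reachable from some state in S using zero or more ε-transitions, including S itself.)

Start with {p14}.
From p14 via ε: add p6, p10.
From p6 via ε: add p1, p7.
From p10 via ε: add p12.
From p1 via ε: add p5.
From p12 via ε: add p11.
From p5 via ε: add p9.
From p11 via ε: add p4.
No new states can be added; the closed set is {p1, p4, p5, p6, p7, p9, p10, p11, p12, p14}.

{p1, p4, p5, p6, p7, p9, p10, p11, p12, p14}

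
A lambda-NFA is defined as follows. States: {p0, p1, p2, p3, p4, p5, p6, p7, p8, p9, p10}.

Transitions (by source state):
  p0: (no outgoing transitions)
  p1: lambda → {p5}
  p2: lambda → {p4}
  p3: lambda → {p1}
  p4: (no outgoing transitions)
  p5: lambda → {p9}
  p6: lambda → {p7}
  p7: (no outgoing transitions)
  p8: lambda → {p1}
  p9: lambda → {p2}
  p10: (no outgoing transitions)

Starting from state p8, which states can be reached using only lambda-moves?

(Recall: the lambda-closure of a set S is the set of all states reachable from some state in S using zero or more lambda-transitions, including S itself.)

{p1, p2, p4, p5, p8, p9}

Start with {p8}.
From p8 via lambda: add p1.
From p1 via lambda: add p5.
From p5 via lambda: add p9.
From p9 via lambda: add p2.
From p2 via lambda: add p4.
No new states can be added; the closed set is {p1, p2, p4, p5, p8, p9}.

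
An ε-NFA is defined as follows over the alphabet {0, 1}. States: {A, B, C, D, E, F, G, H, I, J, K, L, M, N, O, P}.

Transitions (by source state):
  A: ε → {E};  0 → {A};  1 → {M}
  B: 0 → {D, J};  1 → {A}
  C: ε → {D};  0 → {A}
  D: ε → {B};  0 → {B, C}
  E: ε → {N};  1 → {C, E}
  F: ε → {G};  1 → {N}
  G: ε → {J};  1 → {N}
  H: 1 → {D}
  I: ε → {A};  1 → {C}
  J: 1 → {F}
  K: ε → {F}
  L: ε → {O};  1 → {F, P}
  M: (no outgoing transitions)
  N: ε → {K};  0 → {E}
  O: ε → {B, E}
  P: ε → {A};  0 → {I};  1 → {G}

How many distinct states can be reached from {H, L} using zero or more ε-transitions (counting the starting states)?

10

Start with {H, L}.
From L via ε: add O.
From O via ε: add B, E.
From E via ε: add N.
From N via ε: add K.
From K via ε: add F.
From F via ε: add G.
From G via ε: add J.
ε-closure = {B, E, F, G, H, J, K, L, N, O}, which has 10 states.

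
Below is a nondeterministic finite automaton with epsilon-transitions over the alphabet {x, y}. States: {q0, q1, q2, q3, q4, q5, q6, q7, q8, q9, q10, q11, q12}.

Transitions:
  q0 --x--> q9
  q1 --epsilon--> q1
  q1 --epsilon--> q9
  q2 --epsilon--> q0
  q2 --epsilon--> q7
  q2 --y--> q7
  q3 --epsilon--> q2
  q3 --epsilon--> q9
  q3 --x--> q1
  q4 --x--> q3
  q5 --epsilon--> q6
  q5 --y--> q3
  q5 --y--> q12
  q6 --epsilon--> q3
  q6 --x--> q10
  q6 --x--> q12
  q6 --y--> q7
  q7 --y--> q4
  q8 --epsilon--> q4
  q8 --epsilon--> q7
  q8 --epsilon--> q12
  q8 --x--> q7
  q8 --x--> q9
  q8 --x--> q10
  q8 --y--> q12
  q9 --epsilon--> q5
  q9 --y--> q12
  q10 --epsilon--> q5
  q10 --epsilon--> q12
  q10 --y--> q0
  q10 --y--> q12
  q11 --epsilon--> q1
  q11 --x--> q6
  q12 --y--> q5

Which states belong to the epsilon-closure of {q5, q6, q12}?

Start with {q5, q6, q12}.
From q6 via epsilon: add q3.
From q3 via epsilon: add q2, q9.
From q2 via epsilon: add q0, q7.
No new states can be added; the closed set is {q0, q2, q3, q5, q6, q7, q9, q12}.

{q0, q2, q3, q5, q6, q7, q9, q12}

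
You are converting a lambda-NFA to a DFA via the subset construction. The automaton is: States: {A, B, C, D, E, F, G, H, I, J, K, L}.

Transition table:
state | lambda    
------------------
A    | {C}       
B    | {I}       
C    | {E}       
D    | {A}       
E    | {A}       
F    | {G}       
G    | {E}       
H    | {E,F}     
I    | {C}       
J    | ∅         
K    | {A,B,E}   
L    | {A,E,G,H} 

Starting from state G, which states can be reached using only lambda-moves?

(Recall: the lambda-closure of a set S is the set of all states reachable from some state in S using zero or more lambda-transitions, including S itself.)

Start with {G}.
From G via lambda: add E.
From E via lambda: add A.
From A via lambda: add C.
No new states can be added; the closed set is {A, C, E, G}.

{A, C, E, G}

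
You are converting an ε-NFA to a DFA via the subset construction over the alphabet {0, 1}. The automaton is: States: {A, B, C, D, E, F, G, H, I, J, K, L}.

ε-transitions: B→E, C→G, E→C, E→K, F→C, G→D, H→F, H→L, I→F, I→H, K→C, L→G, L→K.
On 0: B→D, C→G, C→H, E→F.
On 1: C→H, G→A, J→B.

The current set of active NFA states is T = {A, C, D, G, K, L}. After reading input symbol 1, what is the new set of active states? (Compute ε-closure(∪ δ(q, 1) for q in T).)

{A, C, D, F, G, H, K, L}

C on 1 → {H}.
G on 1 → {A}.
No 1-transition from A, D, K, L.
Union after reading 1: {A, H}.
Now take the ε-closure:
From H via ε: add F, L.
From F via ε: add C.
From L via ε: add G, K.
From G via ε: add D.
No new states can be added; the closed set is {A, C, D, F, G, H, K, L}.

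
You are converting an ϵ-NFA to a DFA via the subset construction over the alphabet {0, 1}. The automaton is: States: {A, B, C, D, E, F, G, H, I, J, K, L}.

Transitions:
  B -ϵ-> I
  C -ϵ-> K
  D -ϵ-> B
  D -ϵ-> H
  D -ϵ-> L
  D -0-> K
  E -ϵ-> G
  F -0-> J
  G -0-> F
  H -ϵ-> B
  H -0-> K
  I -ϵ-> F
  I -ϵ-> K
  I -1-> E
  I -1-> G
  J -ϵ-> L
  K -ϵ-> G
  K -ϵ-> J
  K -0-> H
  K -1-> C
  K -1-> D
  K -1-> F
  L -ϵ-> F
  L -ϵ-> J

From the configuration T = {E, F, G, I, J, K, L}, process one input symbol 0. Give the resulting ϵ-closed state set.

F on 0 → {J}.
G on 0 → {F}.
K on 0 → {H}.
No 0-transition from E, I, J, L.
Union after reading 0: {F, H, J}.
Now take the ϵ-closure:
From H via ϵ: add B.
From J via ϵ: add L.
From B via ϵ: add I.
From I via ϵ: add K.
From K via ϵ: add G.
No new states can be added; the closed set is {B, F, G, H, I, J, K, L}.

{B, F, G, H, I, J, K, L}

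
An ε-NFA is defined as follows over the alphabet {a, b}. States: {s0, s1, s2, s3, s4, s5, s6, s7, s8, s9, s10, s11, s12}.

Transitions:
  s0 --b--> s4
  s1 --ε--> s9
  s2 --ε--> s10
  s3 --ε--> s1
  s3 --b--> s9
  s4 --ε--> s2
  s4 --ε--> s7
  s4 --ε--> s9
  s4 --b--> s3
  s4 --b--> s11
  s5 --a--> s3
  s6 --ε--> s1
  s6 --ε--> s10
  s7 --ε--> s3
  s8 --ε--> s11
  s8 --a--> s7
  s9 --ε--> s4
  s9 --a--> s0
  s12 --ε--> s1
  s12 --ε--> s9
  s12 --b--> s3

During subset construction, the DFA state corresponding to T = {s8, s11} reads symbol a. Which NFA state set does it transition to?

{s1, s2, s3, s4, s7, s9, s10}

s8 on a → {s7}.
No a-transition from s11.
Union after reading a: {s7}.
Now take the ε-closure:
From s7 via ε: add s3.
From s3 via ε: add s1.
From s1 via ε: add s9.
From s9 via ε: add s4.
From s4 via ε: add s2.
From s2 via ε: add s10.
No new states can be added; the closed set is {s1, s2, s3, s4, s7, s9, s10}.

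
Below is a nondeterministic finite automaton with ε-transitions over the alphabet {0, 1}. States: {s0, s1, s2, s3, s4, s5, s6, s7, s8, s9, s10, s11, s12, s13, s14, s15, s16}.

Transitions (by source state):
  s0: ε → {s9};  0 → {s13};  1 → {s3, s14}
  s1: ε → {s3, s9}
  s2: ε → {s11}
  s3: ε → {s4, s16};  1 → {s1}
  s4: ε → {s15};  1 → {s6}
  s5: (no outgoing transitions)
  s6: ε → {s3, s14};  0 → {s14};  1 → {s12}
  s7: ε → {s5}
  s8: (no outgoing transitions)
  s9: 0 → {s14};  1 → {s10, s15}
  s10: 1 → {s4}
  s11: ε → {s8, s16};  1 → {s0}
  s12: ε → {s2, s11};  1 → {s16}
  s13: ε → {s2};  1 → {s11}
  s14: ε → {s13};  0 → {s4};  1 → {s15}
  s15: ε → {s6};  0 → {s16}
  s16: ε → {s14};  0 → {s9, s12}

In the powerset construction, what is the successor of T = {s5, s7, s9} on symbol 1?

s9 on 1 → {s10, s15}.
No 1-transition from s5, s7.
Union after reading 1: {s10, s15}.
Now take the ε-closure:
From s15 via ε: add s6.
From s6 via ε: add s3, s14.
From s3 via ε: add s4, s16.
From s14 via ε: add s13.
From s13 via ε: add s2.
From s2 via ε: add s11.
From s11 via ε: add s8.
No new states can be added; the closed set is {s2, s3, s4, s6, s8, s10, s11, s13, s14, s15, s16}.

{s2, s3, s4, s6, s8, s10, s11, s13, s14, s15, s16}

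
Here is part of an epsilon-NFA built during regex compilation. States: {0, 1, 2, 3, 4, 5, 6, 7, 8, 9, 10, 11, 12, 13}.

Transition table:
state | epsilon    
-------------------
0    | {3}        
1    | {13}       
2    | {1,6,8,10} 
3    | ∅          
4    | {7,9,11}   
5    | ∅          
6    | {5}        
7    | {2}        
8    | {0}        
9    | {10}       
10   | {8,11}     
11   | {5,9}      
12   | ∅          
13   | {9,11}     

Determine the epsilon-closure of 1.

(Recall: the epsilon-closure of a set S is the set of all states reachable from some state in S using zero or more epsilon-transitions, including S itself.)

Start with {1}.
From 1 via epsilon: add 13.
From 13 via epsilon: add 9, 11.
From 9 via epsilon: add 10.
From 11 via epsilon: add 5.
From 10 via epsilon: add 8.
From 8 via epsilon: add 0.
From 0 via epsilon: add 3.
No new states can be added; the closed set is {0, 1, 3, 5, 8, 9, 10, 11, 13}.

{0, 1, 3, 5, 8, 9, 10, 11, 13}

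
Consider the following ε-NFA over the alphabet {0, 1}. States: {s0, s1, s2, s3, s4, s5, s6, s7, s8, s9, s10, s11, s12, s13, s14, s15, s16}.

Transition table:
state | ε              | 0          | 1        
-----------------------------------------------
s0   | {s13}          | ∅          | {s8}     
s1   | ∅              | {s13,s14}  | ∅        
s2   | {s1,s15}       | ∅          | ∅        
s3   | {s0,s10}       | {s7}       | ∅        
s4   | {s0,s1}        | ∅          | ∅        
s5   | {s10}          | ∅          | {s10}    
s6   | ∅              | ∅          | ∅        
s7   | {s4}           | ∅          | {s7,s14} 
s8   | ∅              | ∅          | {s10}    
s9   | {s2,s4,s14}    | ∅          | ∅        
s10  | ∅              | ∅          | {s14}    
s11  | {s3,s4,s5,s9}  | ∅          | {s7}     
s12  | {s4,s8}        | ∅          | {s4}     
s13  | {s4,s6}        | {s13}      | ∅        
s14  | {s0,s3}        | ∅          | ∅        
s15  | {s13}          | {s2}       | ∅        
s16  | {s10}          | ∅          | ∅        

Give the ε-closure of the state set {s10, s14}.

Start with {s10, s14}.
From s14 via ε: add s0, s3.
From s0 via ε: add s13.
From s13 via ε: add s4, s6.
From s4 via ε: add s1.
No new states can be added; the closed set is {s0, s1, s3, s4, s6, s10, s13, s14}.

{s0, s1, s3, s4, s6, s10, s13, s14}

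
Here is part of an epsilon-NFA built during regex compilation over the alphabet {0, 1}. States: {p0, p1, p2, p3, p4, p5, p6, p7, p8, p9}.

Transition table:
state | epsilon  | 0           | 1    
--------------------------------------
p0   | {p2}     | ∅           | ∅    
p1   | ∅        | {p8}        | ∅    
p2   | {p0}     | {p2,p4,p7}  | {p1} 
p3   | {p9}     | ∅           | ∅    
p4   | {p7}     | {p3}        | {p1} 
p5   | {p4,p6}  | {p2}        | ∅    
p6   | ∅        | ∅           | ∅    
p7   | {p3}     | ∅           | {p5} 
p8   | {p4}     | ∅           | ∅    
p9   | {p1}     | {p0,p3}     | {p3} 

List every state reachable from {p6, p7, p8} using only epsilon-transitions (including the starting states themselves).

{p1, p3, p4, p6, p7, p8, p9}

Start with {p6, p7, p8}.
From p7 via epsilon: add p3.
From p8 via epsilon: add p4.
From p3 via epsilon: add p9.
From p9 via epsilon: add p1.
No new states can be added; the closed set is {p1, p3, p4, p6, p7, p8, p9}.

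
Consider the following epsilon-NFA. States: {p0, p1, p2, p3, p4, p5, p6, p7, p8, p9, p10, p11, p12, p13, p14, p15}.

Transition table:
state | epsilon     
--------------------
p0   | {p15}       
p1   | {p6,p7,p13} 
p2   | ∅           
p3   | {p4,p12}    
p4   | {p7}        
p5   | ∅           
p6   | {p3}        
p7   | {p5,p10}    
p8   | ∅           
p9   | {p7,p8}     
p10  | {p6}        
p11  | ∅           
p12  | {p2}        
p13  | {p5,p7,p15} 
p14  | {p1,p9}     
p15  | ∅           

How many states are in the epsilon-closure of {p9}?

Start with {p9}.
From p9 via epsilon: add p7, p8.
From p7 via epsilon: add p5, p10.
From p10 via epsilon: add p6.
From p6 via epsilon: add p3.
From p3 via epsilon: add p4, p12.
From p12 via epsilon: add p2.
epsilon-closure = {p2, p3, p4, p5, p6, p7, p8, p9, p10, p12}, which has 10 states.

10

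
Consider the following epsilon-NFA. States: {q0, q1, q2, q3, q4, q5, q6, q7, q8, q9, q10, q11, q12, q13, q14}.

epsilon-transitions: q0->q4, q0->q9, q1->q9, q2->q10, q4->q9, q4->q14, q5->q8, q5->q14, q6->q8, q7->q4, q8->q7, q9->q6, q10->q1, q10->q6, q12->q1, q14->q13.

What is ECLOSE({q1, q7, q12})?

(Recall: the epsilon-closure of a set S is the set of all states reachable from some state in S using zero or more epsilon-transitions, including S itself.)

{q1, q4, q6, q7, q8, q9, q12, q13, q14}

Start with {q1, q7, q12}.
From q1 via epsilon: add q9.
From q7 via epsilon: add q4.
From q4 via epsilon: add q14.
From q9 via epsilon: add q6.
From q6 via epsilon: add q8.
From q14 via epsilon: add q13.
No new states can be added; the closed set is {q1, q4, q6, q7, q8, q9, q12, q13, q14}.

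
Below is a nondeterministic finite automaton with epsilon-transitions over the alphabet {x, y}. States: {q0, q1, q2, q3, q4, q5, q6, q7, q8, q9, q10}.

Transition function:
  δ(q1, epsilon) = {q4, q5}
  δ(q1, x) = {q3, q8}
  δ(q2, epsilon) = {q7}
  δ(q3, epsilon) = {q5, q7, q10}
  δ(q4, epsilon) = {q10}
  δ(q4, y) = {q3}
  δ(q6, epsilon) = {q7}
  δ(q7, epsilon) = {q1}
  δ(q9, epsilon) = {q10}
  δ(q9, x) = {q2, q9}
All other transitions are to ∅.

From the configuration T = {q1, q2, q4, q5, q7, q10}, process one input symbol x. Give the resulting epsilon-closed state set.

q1 on x → {q3, q8}.
No x-transition from q2, q4, q5, q7, q10.
Union after reading x: {q3, q8}.
Now take the epsilon-closure:
From q3 via epsilon: add q5, q7, q10.
From q7 via epsilon: add q1.
From q1 via epsilon: add q4.
No new states can be added; the closed set is {q1, q3, q4, q5, q7, q8, q10}.

{q1, q3, q4, q5, q7, q8, q10}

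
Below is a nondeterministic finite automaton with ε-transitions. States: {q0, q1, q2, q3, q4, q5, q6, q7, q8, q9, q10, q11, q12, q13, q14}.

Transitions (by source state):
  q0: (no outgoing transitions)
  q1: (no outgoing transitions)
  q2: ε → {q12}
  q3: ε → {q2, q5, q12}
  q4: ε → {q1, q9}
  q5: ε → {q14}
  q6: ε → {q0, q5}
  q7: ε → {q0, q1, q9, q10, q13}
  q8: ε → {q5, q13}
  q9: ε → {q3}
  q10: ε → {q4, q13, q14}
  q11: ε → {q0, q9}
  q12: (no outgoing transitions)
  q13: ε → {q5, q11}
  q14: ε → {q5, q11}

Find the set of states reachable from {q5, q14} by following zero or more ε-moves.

{q0, q2, q3, q5, q9, q11, q12, q14}

Start with {q5, q14}.
From q14 via ε: add q11.
From q11 via ε: add q0, q9.
From q9 via ε: add q3.
From q3 via ε: add q2, q12.
No new states can be added; the closed set is {q0, q2, q3, q5, q9, q11, q12, q14}.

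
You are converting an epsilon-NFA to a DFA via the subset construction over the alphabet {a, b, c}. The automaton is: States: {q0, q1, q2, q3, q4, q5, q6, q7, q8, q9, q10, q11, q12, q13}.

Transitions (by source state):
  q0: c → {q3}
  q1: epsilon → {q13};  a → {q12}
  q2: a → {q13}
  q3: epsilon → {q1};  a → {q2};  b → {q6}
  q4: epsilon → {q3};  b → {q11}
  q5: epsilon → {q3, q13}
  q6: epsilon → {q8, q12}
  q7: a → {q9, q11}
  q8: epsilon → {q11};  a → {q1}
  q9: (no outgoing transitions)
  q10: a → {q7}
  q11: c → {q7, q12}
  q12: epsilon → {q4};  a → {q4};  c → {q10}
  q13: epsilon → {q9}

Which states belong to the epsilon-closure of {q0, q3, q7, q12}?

Start with {q0, q3, q7, q12}.
From q3 via epsilon: add q1.
From q12 via epsilon: add q4.
From q1 via epsilon: add q13.
From q13 via epsilon: add q9.
No new states can be added; the closed set is {q0, q1, q3, q4, q7, q9, q12, q13}.

{q0, q1, q3, q4, q7, q9, q12, q13}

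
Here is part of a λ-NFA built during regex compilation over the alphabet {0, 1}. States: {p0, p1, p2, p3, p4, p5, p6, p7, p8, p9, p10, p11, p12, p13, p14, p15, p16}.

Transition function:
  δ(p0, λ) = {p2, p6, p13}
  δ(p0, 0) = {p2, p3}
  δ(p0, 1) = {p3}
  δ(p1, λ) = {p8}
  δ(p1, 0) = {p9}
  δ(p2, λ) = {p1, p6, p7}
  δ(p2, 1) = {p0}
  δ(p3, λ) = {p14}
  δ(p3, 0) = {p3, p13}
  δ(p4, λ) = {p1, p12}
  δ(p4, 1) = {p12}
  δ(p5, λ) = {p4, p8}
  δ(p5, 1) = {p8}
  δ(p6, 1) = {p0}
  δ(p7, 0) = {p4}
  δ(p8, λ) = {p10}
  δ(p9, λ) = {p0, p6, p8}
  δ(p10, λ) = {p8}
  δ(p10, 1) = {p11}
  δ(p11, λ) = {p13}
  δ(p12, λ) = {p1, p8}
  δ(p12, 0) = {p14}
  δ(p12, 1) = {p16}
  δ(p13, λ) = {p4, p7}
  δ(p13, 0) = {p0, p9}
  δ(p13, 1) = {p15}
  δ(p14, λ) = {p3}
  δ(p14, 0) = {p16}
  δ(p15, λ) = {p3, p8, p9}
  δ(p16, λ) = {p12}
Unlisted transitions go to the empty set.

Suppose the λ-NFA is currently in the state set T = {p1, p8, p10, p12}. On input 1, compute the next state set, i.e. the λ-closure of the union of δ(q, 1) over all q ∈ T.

p10 on 1 → {p11}.
p12 on 1 → {p16}.
No 1-transition from p1, p8.
Union after reading 1: {p11, p16}.
Now take the λ-closure:
From p11 via λ: add p13.
From p16 via λ: add p12.
From p12 via λ: add p1, p8.
From p13 via λ: add p4, p7.
From p8 via λ: add p10.
No new states can be added; the closed set is {p1, p4, p7, p8, p10, p11, p12, p13, p16}.

{p1, p4, p7, p8, p10, p11, p12, p13, p16}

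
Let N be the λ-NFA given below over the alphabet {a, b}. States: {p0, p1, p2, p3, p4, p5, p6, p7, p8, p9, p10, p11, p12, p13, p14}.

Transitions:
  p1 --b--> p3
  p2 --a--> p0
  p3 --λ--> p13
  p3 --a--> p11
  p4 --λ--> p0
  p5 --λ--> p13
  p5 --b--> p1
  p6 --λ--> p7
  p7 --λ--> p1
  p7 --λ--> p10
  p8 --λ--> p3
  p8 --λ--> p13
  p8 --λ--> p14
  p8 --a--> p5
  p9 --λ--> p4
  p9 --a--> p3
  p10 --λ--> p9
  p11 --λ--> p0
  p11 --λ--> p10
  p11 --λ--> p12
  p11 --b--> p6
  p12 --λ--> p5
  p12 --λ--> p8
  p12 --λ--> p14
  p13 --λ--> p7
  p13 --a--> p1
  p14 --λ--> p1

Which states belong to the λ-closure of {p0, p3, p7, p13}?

Start with {p0, p3, p7, p13}.
From p7 via λ: add p1, p10.
From p10 via λ: add p9.
From p9 via λ: add p4.
No new states can be added; the closed set is {p0, p1, p3, p4, p7, p9, p10, p13}.

{p0, p1, p3, p4, p7, p9, p10, p13}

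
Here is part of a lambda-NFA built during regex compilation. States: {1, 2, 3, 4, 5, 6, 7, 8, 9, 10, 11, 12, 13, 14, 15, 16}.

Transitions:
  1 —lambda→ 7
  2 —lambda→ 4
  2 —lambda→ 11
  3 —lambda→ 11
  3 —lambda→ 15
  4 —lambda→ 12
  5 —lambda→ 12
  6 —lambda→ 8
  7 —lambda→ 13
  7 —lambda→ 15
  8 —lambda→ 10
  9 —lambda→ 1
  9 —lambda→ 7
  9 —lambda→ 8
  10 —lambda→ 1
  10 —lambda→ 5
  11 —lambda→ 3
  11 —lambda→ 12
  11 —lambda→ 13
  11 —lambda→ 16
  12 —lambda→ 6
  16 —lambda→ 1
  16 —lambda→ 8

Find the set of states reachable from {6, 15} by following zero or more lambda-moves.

Start with {6, 15}.
From 6 via lambda: add 8.
From 8 via lambda: add 10.
From 10 via lambda: add 1, 5.
From 1 via lambda: add 7.
From 5 via lambda: add 12.
From 7 via lambda: add 13.
No new states can be added; the closed set is {1, 5, 6, 7, 8, 10, 12, 13, 15}.

{1, 5, 6, 7, 8, 10, 12, 13, 15}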